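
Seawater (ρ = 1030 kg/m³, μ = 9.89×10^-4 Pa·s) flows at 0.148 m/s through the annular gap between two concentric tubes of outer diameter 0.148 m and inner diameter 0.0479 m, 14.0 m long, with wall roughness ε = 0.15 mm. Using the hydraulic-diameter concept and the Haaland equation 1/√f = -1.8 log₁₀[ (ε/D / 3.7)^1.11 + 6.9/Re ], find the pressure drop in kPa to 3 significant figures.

Hydraulic diameter D_h = 4A/P = D_o - D_i = 0.148 - 0.0479 = 0.1001 m.
Re = ρVD_h/μ = 1030·0.148·0.1001/0.000989 = 1.543e+04.
ε/D_h = 0.00015/0.1001 = 0.0015; Haaland gives 1/√f = -1.8 log₁₀[0.000172+0.000447] = 5.775, so f = 0.02998.
ΔP = f(L/D_h)(ρV²/2) = 0.02998·14/0.1001·11.28 = 47.3 Pa.
ΔP = 0.0473 kPa.

ΔP ≈ 0.0473 kPa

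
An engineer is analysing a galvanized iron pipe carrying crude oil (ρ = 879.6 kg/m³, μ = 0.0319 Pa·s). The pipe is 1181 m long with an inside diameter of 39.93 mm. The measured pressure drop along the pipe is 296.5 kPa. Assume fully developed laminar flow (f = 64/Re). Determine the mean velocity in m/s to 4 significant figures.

V ≈ 0.3921 m/s

For laminar flow, f = 64/Re with Re = ρVD/μ, so Darcy-Weisbach reduces to ΔP = 32μLV/D². Solving for V: V = ΔP·D²/(32μL) = 2.965e+05·(0.03993)²/(32·0.0319·1181) = 0.3921 m/s.
Check: Re = ρVD/μ = 879.6·0.3921·0.03993/0.0319 = 431.7 < 2300, so the laminar assumption holds.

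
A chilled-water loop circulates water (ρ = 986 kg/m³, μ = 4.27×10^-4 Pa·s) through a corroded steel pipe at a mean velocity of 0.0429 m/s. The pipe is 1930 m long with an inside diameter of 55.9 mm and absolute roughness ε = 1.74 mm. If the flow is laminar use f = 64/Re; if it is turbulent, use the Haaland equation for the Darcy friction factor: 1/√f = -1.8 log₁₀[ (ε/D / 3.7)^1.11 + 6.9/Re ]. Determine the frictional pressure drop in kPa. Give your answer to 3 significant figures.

ΔP ≈ 1.99 kPa

Reynolds number Re = ρVD/μ = 986 · 0.0429 · 0.0559 / 0.000427 = 5538.
Re > 4000 → turbulent. Relative roughness ε/D = 0.00174/0.0559 = 0.0311. Haaland: 1/√f = -1.8 log₁₀[(0.0311/3.7)^1.11 + 6.9/5538] = -1.8 log₁₀[0.00497 + 0.00125] = 3.971, so f = 0.06341.
Darcy-Weisbach: ΔP = f(L/D)(ρV²/2) = 0.06341·(1930/0.0559)·(986·0.0429²/2) = 0.06341·3.453e+04·0.9073 = 1986 Pa.
ΔP = 1986 Pa = 1.99 kPa.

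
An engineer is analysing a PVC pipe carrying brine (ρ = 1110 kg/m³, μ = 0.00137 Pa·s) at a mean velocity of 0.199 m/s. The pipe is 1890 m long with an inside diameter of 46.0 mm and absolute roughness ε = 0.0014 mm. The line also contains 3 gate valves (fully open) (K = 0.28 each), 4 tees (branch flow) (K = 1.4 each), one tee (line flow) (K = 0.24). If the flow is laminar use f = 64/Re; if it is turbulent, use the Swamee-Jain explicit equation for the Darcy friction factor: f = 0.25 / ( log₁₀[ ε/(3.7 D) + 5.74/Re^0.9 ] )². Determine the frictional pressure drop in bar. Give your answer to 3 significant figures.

ΔP ≈ 0.306 bar

Reynolds number Re = ρVD/μ = 1110 · 0.199 · 0.046 / 0.00137 = 7417.
Re > 4000 → turbulent. Relative roughness ε/D = 1.4e-06/0.046 = 3.04e-05. Swamee-Jain: f = 0.25/(log₁₀[3.04e-05/3.7 + 5.74/7417^0.9])² = 0.25/(log₁₀[8.23e-06 + 0.00189])² = 0.25/(-2.722)² = 0.03373.
Total minor-loss coefficient ΣK = 3·0.28 + 4·1.4 + 1·0.24 = 6.68.
ΔP = [f·L/D + ΣK]·(ρV²/2) = [0.03373·1890/0.046 + 6.68]·(1110·0.199²/2) = [1386 + 6.68]·21.98 = 3.061e+04 Pa.
ΔP = 3.061e+04 Pa = 0.306 bar.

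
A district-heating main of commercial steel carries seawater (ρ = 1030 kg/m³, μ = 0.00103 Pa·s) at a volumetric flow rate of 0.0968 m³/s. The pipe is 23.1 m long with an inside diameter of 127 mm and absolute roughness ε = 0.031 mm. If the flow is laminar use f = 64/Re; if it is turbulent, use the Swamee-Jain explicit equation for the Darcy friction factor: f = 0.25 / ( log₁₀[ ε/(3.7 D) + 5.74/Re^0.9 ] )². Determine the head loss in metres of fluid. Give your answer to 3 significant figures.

h_f ≈ 8.26 m

Cross-sectional area A = πD²/4 = π(0.127)²/4 = 0.01267 m²; mean velocity V = Q/A = 0.0968/0.01267 = 7.641 m/s.
Reynolds number Re = ρVD/μ = 1030 · 7.641 · 0.127 / 0.00103 = 9.705e+05.
Re > 4000 → turbulent. Relative roughness ε/D = 3.1e-05/0.127 = 0.000244. Swamee-Jain: f = 0.25/(log₁₀[0.000244/3.7 + 5.74/9.705e+05^0.9])² = 0.25/(log₁₀[6.6e-05 + 2.35e-05])² = 0.25/(-4.048)² = 0.01525.
Darcy-Weisbach: ΔP = f(L/D)(ρV²/2) = 0.01525·(23.1/0.127)·(1030·7.641²/2) = 0.01525·181.9·3.007e+04 = 8.343e+04 Pa.
Head loss h_f = ΔP/(ρg) = 8.343e+04/(1030·9.81) = 8.26 m.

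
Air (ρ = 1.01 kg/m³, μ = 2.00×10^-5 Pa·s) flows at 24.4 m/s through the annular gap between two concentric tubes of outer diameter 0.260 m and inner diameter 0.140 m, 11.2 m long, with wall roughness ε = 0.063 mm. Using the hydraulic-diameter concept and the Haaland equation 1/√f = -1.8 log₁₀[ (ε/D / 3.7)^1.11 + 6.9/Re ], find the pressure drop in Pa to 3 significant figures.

ΔP ≈ 542 Pa

Hydraulic diameter D_h = 4A/P = D_o - D_i = 0.26 - 0.14 = 0.12 m.
Re = ρVD_h/μ = 1.01·24.4·0.12/2e-05 = 1.479e+05.
ε/D_h = 6.3e-05/0.12 = 0.000525; Haaland gives 1/√f = -1.8 log₁₀[5.35e-05+4.67e-05] = 7.198, so f = 0.0193.
ΔP = f(L/D_h)(ρV²/2) = 0.0193·11.2/0.12·300.7 = 541.5 Pa.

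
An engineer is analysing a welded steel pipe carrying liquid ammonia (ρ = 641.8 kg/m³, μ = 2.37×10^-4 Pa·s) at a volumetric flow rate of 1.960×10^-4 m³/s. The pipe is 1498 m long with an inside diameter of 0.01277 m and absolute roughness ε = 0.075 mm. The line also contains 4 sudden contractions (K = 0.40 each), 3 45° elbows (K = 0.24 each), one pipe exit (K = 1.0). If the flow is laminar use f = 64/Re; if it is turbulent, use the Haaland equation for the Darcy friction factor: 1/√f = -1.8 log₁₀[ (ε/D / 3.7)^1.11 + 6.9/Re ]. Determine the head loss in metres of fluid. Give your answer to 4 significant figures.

Cross-sectional area A = πD²/4 = π(0.01277)²/4 = 0.0001281 m²; mean velocity V = Q/A = 0.000196/0.0001281 = 1.53 m/s.
Reynolds number Re = ρVD/μ = 641.8 · 1.53 · 0.01277 / 0.000237 = 5.292e+04.
Re > 4000 → turbulent. Relative roughness ε/D = 7.5e-05/0.01277 = 0.00587. Haaland: 1/√f = -1.8 log₁₀[(0.00587/3.7)^1.11 + 6.9/5.292e+04] = -1.8 log₁₀[0.000781 + 0.00013] = 5.472, so f = 0.03339.
Total minor-loss coefficient ΣK = 4·0.4 + 3·0.24 + 1·1 = 3.32.
ΔP = [f·L/D + ΣK]·(ρV²/2) = [0.03339·1498/0.01277 + 3.32]·(641.8·1.53²/2) = [3917 + 3.32]·751.5 = 2.946e+06 Pa.
Head loss h_f = ΔP/(ρg) = 2.946e+06/(641.8·9.81) = 468.0 m.

h_f ≈ 468.0 m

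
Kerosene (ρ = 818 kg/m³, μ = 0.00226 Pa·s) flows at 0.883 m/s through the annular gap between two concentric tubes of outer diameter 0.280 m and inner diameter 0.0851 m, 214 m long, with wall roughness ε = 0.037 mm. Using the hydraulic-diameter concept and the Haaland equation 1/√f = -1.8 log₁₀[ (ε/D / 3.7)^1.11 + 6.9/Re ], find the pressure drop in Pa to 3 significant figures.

Hydraulic diameter D_h = 4A/P = D_o - D_i = 0.28 - 0.0851 = 0.1949 m.
Re = ρVD_h/μ = 818·0.883·0.1949/0.00226 = 6.229e+04.
ε/D_h = 3.7e-05/0.1949 = 0.00019; Haaland gives 1/√f = -1.8 log₁₀[1.73e-05+0.000111] = 7.007, so f = 0.02037.
ΔP = f(L/D_h)(ρV²/2) = 0.02037·214/0.1949·318.9 = 7133 Pa.

ΔP ≈ 7130 Pa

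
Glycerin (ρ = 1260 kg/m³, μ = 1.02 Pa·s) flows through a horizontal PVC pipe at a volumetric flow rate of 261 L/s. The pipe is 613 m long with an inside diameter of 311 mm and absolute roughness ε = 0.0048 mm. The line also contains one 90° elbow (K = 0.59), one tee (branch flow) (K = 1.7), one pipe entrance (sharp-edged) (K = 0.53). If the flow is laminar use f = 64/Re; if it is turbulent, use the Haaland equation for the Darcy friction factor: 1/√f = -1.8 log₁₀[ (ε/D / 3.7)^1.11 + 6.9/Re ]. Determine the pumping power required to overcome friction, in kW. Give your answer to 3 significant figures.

P ≈ 191 kW

Q = 261 L/s = 261/1000 = 0.261 m³/s.
Cross-sectional area A = πD²/4 = π(0.311)²/4 = 0.07596 m²; mean velocity V = Q/A = 0.261/0.07596 = 3.436 m/s.
Reynolds number Re = ρVD/μ = 1260 · 3.436 · 0.311 / 1.02 = 1320.
Re < 2300 → laminar flow, so f = 64/Re = 64/1320 = 0.04849 (the turbulent correlation is not needed).
Total minor-loss coefficient ΣK = 1·0.59 + 1·1.7 + 1·0.53 = 2.82.
ΔP = [f·L/D + ΣK]·(ρV²/2) = [0.04849·613/0.311 + 2.82]·(1260·3.436²/2) = [95.57 + 2.82]·7437 = 7.317e+05 Pa.
Pumping power P = QΔP = 0.261·7.317e+05 = 191000 W = 191 kW.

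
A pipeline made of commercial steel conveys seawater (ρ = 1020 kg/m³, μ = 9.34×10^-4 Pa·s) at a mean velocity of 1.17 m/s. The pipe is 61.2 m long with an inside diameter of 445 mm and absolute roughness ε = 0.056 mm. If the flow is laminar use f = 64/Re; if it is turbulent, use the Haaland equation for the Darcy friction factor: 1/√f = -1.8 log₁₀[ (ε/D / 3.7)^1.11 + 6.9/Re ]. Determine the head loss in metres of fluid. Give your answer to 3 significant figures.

Reynolds number Re = ρVD/μ = 1020 · 1.17 · 0.445 / 0.000934 = 5.686e+05.
Re > 4000 → turbulent. Relative roughness ε/D = 5.6e-05/0.445 = 0.000126. Haaland: 1/√f = -1.8 log₁₀[(0.000126/3.7)^1.11 + 6.9/5.686e+05] = -1.8 log₁₀[1.1e-05 + 1.21e-05] = 8.345, so f = 0.01436.
Darcy-Weisbach: ΔP = f(L/D)(ρV²/2) = 0.01436·(61.2/0.445)·(1020·1.17²/2) = 0.01436·137.5·698.1 = 1379 Pa.
Head loss h_f = ΔP/(ρg) = 1379/(1020·9.81) = 0.138 m.

h_f ≈ 0.138 m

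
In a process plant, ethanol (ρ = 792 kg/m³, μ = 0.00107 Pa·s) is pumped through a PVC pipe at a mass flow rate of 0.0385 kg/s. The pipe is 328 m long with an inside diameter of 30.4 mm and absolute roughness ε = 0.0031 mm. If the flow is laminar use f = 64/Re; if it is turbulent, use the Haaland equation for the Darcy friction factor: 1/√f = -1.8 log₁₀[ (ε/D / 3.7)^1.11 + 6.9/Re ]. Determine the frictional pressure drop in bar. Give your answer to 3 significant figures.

ΔP ≈ 0.00814 bar

A = πD²/4 = π(0.0304)²/4 = 0.0007258 m²; mean velocity V = ṁ/(ρA) = 0.0385/(792 · 0.0007258) = 0.06697 m/s.
Reynolds number Re = ρVD/μ = 792 · 0.06697 · 0.0304 / 0.00107 = 1507.
Re < 2300 → laminar flow, so f = 64/Re = 64/1507 = 0.04247 (the turbulent correlation is not needed).
Darcy-Weisbach: ΔP = f(L/D)(ρV²/2) = 0.04247·(328/0.0304)·(792·0.06697²/2) = 0.04247·1.079e+04·1.776 = 813.9 Pa.
ΔP = 813.9 Pa = 0.00814 bar.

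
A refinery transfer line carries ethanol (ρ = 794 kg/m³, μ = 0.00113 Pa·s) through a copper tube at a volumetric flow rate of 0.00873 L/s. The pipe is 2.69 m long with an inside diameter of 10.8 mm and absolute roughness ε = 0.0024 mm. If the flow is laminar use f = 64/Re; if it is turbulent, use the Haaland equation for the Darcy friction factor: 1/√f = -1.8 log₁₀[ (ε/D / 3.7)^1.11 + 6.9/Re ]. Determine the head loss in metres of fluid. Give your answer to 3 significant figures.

h_f ≈ 0.0102 m

Q = 0.00873 L/s = 0.00873/1000 = 8.73e-06 m³/s.
Cross-sectional area A = πD²/4 = π(0.0108)²/4 = 9.161e-05 m²; mean velocity V = Q/A = 8.73e-06/9.161e-05 = 0.0953 m/s.
Reynolds number Re = ρVD/μ = 794 · 0.0953 · 0.0108 / 0.00113 = 723.2.
Re < 2300 → laminar flow, so f = 64/Re = 64/723.2 = 0.0885 (the turbulent correlation is not needed).
Darcy-Weisbach: ΔP = f(L/D)(ρV²/2) = 0.0885·(2.69/0.0108)·(794·0.0953²/2) = 0.0885·249.1·3.605 = 79.47 Pa.
Head loss h_f = ΔP/(ρg) = 79.47/(794·9.81) = 0.0102 m.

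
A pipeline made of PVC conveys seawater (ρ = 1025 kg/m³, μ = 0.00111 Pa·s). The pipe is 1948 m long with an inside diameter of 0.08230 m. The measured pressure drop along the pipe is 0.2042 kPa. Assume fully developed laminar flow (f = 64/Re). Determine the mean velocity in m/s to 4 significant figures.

V ≈ 0.01999 m/s

For laminar flow, f = 64/Re with Re = ρVD/μ, so Darcy-Weisbach reduces to ΔP = 32μLV/D². Solving for V: V = ΔP·D²/(32μL) = 204.2·(0.0823)²/(32·0.00111·1948) = 0.01999 m/s.
Check: Re = ρVD/μ = 1025·0.01999·0.0823/0.00111 = 1519 < 2300, so the laminar assumption holds.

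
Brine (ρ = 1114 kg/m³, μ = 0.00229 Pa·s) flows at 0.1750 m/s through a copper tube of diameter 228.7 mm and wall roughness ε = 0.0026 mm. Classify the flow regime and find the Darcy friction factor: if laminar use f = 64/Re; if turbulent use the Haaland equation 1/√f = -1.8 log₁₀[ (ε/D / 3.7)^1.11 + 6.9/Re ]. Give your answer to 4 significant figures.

Re = ρVD/μ = 1114·0.175·0.2287/0.00229 = 1.947e+04.
Re > 4000 → turbulent. ε/D = 2.6e-06/0.2287 = 1.14e-05; Haaland: 1/√f = -1.8 log₁₀[7.61e-07 + 0.000354] = 6.209, so f = 0.02594.

f ≈ 0.02594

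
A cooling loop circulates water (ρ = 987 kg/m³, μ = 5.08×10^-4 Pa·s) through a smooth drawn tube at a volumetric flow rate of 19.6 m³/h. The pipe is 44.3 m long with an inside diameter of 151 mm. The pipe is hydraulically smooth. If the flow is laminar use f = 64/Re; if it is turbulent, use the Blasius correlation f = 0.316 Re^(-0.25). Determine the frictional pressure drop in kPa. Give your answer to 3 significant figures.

Q = 19.6 m³/h = 19.6/3600 = 0.005444 m³/s.
Cross-sectional area A = πD²/4 = π(0.151)²/4 = 0.01791 m²; mean velocity V = Q/A = 0.005444/0.01791 = 0.304 m/s.
Reynolds number Re = ρVD/μ = 987 · 0.304 · 0.151 / 0.000508 = 8.919e+04.
Re > 4000 → turbulent. Smooth-pipe (Blasius): f = 0.316 Re^(-0.25) = 0.316/(8.919e+04)^0.25 = 0.01829.
Darcy-Weisbach: ΔP = f(L/D)(ρV²/2) = 0.01829·(44.3/0.151)·(987·0.304²/2) = 0.01829·293.4·45.61 = 244.7 Pa.
ΔP = 244.7 Pa = 0.245 kPa.

ΔP ≈ 0.245 kPa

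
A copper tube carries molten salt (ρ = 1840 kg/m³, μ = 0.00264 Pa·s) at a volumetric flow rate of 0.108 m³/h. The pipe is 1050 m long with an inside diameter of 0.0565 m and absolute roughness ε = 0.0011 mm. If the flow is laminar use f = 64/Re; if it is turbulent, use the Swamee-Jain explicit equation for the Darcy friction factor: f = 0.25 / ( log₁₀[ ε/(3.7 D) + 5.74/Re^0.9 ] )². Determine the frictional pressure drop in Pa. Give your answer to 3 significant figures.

ΔP ≈ 332 Pa

Q = 0.108 m³/h = 0.108/3600 = 3e-05 m³/s.
Cross-sectional area A = πD²/4 = π(0.0565)²/4 = 0.002507 m²; mean velocity V = Q/A = 3e-05/0.002507 = 0.01197 m/s.
Reynolds number Re = ρVD/μ = 1840 · 0.01197 · 0.0565 / 0.00264 = 471.2.
Re < 2300 → laminar flow, so f = 64/Re = 64/471.2 = 0.1358 (the turbulent correlation is not needed).
Darcy-Weisbach: ΔP = f(L/D)(ρV²/2) = 0.1358·(1050/0.0565)·(1840·0.01197²/2) = 0.1358·1.858e+04·0.1317 = 332.5 Pa.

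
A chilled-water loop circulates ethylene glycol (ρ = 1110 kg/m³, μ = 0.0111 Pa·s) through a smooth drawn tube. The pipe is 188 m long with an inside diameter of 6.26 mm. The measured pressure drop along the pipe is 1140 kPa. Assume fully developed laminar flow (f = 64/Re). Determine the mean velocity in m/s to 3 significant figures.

For laminar flow, f = 64/Re with Re = ρVD/μ, so Darcy-Weisbach reduces to ΔP = 32μLV/D². Solving for V: V = ΔP·D²/(32μL) = 1.14e+06·(0.00626)²/(32·0.0111·188) = 0.669 m/s.
Check: Re = ρVD/μ = 1110·0.669·0.00626/0.0111 = 418.8 < 2300, so the laminar assumption holds.

V ≈ 0.669 m/s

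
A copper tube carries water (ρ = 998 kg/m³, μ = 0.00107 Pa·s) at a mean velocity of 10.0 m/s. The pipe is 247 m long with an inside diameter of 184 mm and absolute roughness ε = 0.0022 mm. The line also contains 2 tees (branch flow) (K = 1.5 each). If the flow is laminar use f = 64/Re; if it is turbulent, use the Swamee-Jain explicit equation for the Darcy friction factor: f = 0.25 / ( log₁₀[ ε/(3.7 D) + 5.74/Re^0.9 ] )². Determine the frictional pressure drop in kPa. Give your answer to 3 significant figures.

Reynolds number Re = ρVD/μ = 998 · 10 · 0.184 / 0.00107 = 1.716e+06.
Re > 4000 → turbulent. Relative roughness ε/D = 2.2e-06/0.184 = 1.2e-05. Swamee-Jain: f = 0.25/(log₁₀[1.2e-05/3.7 + 5.74/1.716e+06^0.9])² = 0.25/(log₁₀[3.23e-06 + 1.41e-05])² = 0.25/(-4.762)² = 0.01102.
Total minor-loss coefficient ΣK = 2·1.5 = 3.
ΔP = [f·L/D + ΣK]·(ρV²/2) = [0.01102·247/0.184 + 3]·(998·10²/2) = [14.8 + 3]·4.99e+04 = 8.881e+05 Pa.
ΔP = 8.881e+05 Pa = 888 kPa.

ΔP ≈ 888 kPa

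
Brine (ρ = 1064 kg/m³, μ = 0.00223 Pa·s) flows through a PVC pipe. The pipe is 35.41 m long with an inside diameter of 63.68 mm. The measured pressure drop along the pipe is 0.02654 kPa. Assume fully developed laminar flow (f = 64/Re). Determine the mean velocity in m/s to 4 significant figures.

V ≈ 0.04259 m/s

For laminar flow, f = 64/Re with Re = ρVD/μ, so Darcy-Weisbach reduces to ΔP = 32μLV/D². Solving for V: V = ΔP·D²/(32μL) = 26.54·(0.06368)²/(32·0.00223·35.41) = 0.04259 m/s.
Check: Re = ρVD/μ = 1064·0.04259·0.06368/0.00223 = 1294 < 2300, so the laminar assumption holds.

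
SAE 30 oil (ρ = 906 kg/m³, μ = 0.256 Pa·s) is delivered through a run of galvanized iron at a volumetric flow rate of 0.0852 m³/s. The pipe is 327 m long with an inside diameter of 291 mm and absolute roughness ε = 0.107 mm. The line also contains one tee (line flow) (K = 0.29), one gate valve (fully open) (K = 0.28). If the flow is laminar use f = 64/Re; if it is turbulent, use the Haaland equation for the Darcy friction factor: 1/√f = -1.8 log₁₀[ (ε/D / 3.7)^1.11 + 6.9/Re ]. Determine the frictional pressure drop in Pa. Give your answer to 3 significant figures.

Cross-sectional area A = πD²/4 = π(0.291)²/4 = 0.06651 m²; mean velocity V = Q/A = 0.0852/0.06651 = 1.281 m/s.
Reynolds number Re = ρVD/μ = 906 · 1.281 · 0.291 / 0.256 = 1319.
Re < 2300 → laminar flow, so f = 64/Re = 64/1319 = 0.04851 (the turbulent correlation is not needed).
Total minor-loss coefficient ΣK = 1·0.29 + 1·0.28 = 0.57.
ΔP = [f·L/D + ΣK]·(ρV²/2) = [0.04851·327/0.291 + 0.57]·(906·1.281²/2) = [54.51 + 0.57]·743.4 = 4.095e+04 Pa.

ΔP ≈ 40900 Pa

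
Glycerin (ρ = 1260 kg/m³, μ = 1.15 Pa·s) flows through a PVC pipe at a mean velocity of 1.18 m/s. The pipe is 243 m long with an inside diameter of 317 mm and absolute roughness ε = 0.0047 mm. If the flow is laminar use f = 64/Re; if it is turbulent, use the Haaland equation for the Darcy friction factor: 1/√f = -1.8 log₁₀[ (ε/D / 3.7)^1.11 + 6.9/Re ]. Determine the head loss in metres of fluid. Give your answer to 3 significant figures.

Reynolds number Re = ρVD/μ = 1260 · 1.18 · 0.317 / 1.15 = 409.8.
Re < 2300 → laminar flow, so f = 64/Re = 64/409.8 = 0.1562 (the turbulent correlation is not needed).
Darcy-Weisbach: ΔP = f(L/D)(ρV²/2) = 0.1562·(243/0.317)·(1260·1.18²/2) = 0.1562·766.6·877.2 = 1.05e+05 Pa.
Head loss h_f = ΔP/(ρg) = 1.05e+05/(1260·9.81) = 8.50 m.

h_f ≈ 8.50 m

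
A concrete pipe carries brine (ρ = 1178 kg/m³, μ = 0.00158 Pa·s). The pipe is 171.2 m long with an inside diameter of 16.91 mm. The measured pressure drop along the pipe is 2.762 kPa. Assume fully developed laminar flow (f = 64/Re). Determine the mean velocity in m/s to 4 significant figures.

For laminar flow, f = 64/Re with Re = ρVD/μ, so Darcy-Weisbach reduces to ΔP = 32μLV/D². Solving for V: V = ΔP·D²/(32μL) = 2762·(0.01691)²/(32·0.00158·171.2) = 0.09124 m/s.
Check: Re = ρVD/μ = 1178·0.09124·0.01691/0.00158 = 1150 < 2300, so the laminar assumption holds.

V ≈ 0.09124 m/s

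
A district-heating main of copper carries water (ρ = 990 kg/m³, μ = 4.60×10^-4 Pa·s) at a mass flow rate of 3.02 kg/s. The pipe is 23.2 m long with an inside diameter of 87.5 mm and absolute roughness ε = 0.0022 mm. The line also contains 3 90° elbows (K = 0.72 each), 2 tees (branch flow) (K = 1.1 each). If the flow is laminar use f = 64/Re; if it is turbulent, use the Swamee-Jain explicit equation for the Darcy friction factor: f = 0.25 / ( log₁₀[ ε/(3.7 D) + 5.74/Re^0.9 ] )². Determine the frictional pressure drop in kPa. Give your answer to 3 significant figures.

ΔP ≈ 1.17 kPa

A = πD²/4 = π(0.0875)²/4 = 0.006013 m²; mean velocity V = ṁ/(ρA) = 3.02/(990 · 0.006013) = 0.5073 m/s.
Reynolds number Re = ρVD/μ = 990 · 0.5073 · 0.0875 / 0.00046 = 9.553e+04.
Re > 4000 → turbulent. Relative roughness ε/D = 2.2e-06/0.0875 = 2.51e-05. Swamee-Jain: f = 0.25/(log₁₀[2.51e-05/3.7 + 5.74/9.553e+04^0.9])² = 0.25/(log₁₀[6.8e-06 + 0.000189])² = 0.25/(-3.708)² = 0.01818.
Total minor-loss coefficient ΣK = 3·0.72 + 2·1.1 = 4.36.
ΔP = [f·L/D + ΣK]·(ρV²/2) = [0.01818·23.2/0.0875 + 4.36]·(990·0.5073²/2) = [4.821 + 4.36]·127.4 = 1170 Pa.
ΔP = 1170 Pa = 1.17 kPa.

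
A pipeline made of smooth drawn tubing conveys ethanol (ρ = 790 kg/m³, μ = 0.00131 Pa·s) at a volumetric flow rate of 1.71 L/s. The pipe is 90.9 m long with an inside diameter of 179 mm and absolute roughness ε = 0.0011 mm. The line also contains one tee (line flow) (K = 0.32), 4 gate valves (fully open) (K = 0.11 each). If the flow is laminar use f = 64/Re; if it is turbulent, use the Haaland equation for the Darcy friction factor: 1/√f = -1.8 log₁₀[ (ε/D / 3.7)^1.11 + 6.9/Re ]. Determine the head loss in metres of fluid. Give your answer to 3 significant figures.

Q = 1.71 L/s = 1.71/1000 = 0.00171 m³/s.
Cross-sectional area A = πD²/4 = π(0.179)²/4 = 0.02516 m²; mean velocity V = Q/A = 0.00171/0.02516 = 0.06795 m/s.
Reynolds number Re = ρVD/μ = 790 · 0.06795 · 0.179 / 0.00131 = 7335.
Re > 4000 → turbulent. Relative roughness ε/D = 1.1e-06/0.179 = 6.15e-06. Haaland: 1/√f = -1.8 log₁₀[(6.15e-06/3.7)^1.11 + 6.9/7335] = -1.8 log₁₀[3.84e-07 + 0.000941] = 5.447, so f = 0.0337.
Total minor-loss coefficient ΣK = 1·0.32 + 4·0.11 = 0.76.
ΔP = [f·L/D + ΣK]·(ρV²/2) = [0.0337·90.9/0.179 + 0.76]·(790·0.06795²/2) = [17.11 + 0.76]·1.824 = 32.6 Pa.
Head loss h_f = ΔP/(ρg) = 32.6/(790·9.81) = 0.00421 m.

h_f ≈ 0.00421 m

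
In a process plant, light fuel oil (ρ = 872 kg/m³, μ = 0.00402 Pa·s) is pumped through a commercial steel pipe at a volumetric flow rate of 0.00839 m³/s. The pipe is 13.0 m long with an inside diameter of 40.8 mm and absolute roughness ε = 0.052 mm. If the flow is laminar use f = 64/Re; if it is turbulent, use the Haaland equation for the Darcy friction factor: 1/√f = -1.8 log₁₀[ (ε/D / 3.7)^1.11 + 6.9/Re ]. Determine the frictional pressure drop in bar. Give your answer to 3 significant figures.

Cross-sectional area A = πD²/4 = π(0.0408)²/4 = 0.001307 m²; mean velocity V = Q/A = 0.00839/0.001307 = 6.417 m/s.
Reynolds number Re = ρVD/μ = 872 · 6.417 · 0.0408 / 0.00402 = 5.679e+04.
Re > 4000 → turbulent. Relative roughness ε/D = 5.2e-05/0.0408 = 0.00127. Haaland: 1/√f = -1.8 log₁₀[(0.00127/3.7)^1.11 + 6.9/5.679e+04] = -1.8 log₁₀[0.000143 + 0.000121] = 6.439, so f = 0.02412.
Darcy-Weisbach: ΔP = f(L/D)(ρV²/2) = 0.02412·(13/0.0408)·(872·6.417²/2) = 0.02412·318.6·1.796e+04 = 1.38e+05 Pa.
ΔP = 1.38e+05 Pa = 1.38 bar.

ΔP ≈ 1.38 bar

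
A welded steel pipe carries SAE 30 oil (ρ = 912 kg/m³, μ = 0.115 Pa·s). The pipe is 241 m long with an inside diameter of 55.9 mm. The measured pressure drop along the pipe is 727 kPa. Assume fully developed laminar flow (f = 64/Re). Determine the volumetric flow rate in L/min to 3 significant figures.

Q ≈ 377 L/min

For laminar flow, f = 64/Re with Re = ρVD/μ, so Darcy-Weisbach reduces to ΔP = 32μLV/D². Solving for V: V = ΔP·D²/(32μL) = 7.27e+05·(0.0559)²/(32·0.115·241) = 2.561 m/s.
Check: Re = ρVD/μ = 912·2.561·0.0559/0.115 = 1136 < 2300, so the laminar assumption holds.
Q = V·A = 2.561·(π/4·0.0559²) = 0.006286 m³/s = 377 L/min.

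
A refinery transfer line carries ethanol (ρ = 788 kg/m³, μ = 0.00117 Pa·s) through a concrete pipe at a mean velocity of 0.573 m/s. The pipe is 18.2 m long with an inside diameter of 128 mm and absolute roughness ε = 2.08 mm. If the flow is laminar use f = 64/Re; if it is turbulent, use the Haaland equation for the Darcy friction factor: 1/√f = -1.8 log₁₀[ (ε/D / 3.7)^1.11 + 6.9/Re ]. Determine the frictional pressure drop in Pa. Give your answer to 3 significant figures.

Reynolds number Re = ρVD/μ = 788 · 0.573 · 0.128 / 0.00117 = 4.94e+04.
Re > 4000 → turbulent. Relative roughness ε/D = 0.00208/0.128 = 0.0163. Haaland: 1/√f = -1.8 log₁₀[(0.0163/3.7)^1.11 + 6.9/4.94e+04] = -1.8 log₁₀[0.00242 + 0.00014] = 4.666, so f = 0.04593.
Darcy-Weisbach: ΔP = f(L/D)(ρV²/2) = 0.04593·(18.2/0.128)·(788·0.573²/2) = 0.04593·142.2·129.4 = 844.8 Pa.

ΔP ≈ 845 Pa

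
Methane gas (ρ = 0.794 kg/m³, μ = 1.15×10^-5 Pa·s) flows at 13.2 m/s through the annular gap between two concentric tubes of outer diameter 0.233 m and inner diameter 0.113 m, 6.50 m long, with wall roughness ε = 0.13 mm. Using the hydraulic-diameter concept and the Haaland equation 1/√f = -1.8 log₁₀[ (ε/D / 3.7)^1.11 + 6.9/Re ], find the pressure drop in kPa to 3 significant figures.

ΔP ≈ 0.0828 kPa

Hydraulic diameter D_h = 4A/P = D_o - D_i = 0.233 - 0.113 = 0.12 m.
Re = ρVD_h/μ = 0.794·13.2·0.12/1.15e-05 = 1.094e+05.
ε/D_h = 0.00013/0.12 = 0.00108; Haaland gives 1/√f = -1.8 log₁₀[0.00012+6.31e-05] = 6.729, so f = 0.02209.
ΔP = f(L/D_h)(ρV²/2) = 0.02209·6.5/0.12·69.17 = 82.76 Pa.
ΔP = 0.0828 kPa.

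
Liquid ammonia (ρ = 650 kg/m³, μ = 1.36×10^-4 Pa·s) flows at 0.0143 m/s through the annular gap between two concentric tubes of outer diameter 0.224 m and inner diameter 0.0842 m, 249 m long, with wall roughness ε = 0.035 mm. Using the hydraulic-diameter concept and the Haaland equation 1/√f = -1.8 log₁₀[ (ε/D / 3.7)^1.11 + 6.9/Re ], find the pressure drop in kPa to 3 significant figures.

Hydraulic diameter D_h = 4A/P = D_o - D_i = 0.224 - 0.0842 = 0.1398 m.
Re = ρVD_h/μ = 650·0.0143·0.1398/0.000136 = 9555.
ε/D_h = 3.5e-05/0.1398 = 0.00025; Haaland gives 1/√f = -1.8 log₁₀[2.35e-05+0.000722] = 5.629, so f = 0.03156.
ΔP = f(L/D_h)(ρV²/2) = 0.03156·249/0.1398·0.06646 = 3.735 Pa.
ΔP = 0.00374 kPa.

ΔP ≈ 0.00374 kPa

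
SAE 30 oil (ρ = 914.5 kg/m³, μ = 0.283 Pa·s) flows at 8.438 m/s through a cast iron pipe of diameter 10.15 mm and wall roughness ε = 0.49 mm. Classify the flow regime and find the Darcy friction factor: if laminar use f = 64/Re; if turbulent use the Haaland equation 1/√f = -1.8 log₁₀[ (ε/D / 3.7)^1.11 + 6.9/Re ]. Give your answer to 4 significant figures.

f ≈ 0.2312

Re = ρVD/μ = 914.5·8.438·0.01015/0.283 = 276.8.
Re < 2300 → laminar, so f = 64/Re = 0.2312 (roughness is irrelevant in laminar flow).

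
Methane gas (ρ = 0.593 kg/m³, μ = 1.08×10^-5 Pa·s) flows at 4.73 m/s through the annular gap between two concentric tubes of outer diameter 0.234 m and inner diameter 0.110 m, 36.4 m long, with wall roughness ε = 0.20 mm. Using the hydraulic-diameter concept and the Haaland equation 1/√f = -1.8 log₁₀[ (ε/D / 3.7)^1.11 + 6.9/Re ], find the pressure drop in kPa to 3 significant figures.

Hydraulic diameter D_h = 4A/P = D_o - D_i = 0.234 - 0.11 = 0.124 m.
Re = ρVD_h/μ = 0.593·4.73·0.124/1.08e-05 = 3.22e+04.
ε/D_h = 0.0002/0.124 = 0.00161; Haaland gives 1/√f = -1.8 log₁₀[0.000186+0.000214] = 6.116, so f = 0.02674.
ΔP = f(L/D_h)(ρV²/2) = 0.02674·36.4/0.124·6.634 = 52.07 Pa.
ΔP = 0.0521 kPa.

ΔP ≈ 0.0521 kPa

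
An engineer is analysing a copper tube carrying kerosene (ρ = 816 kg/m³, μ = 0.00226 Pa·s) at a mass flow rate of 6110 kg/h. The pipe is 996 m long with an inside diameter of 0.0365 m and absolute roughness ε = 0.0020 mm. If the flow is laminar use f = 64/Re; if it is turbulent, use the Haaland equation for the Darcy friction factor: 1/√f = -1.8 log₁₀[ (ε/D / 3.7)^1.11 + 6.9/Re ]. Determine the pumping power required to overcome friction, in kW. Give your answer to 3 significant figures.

ṁ = 6110 kg/h = 6110/3600 = 1.697 kg/s.
A = πD²/4 = π(0.0365)²/4 = 0.001046 m²; mean velocity V = ṁ/(ρA) = 1.697/(816 · 0.001046) = 1.988 m/s.
Reynolds number Re = ρVD/μ = 816 · 1.988 · 0.0365 / 0.00226 = 2.62e+04.
Re > 4000 → turbulent. Relative roughness ε/D = 2e-06/0.0365 = 5.48e-05. Haaland: 1/√f = -1.8 log₁₀[(5.48e-05/3.7)^1.11 + 6.9/2.62e+04] = -1.8 log₁₀[4.36e-06 + 0.000263] = 6.43, so f = 0.02419.
Darcy-Weisbach: ΔP = f(L/D)(ρV²/2) = 0.02419·(996/0.0365)·(816·1.988²/2) = 0.02419·2.729e+04·1612 = 1.064e+06 Pa.
Q = ṁ/ρ = 1.697/816 = 0.00208 m³/s.
Pumping power P = QΔP = 0.00208·1.064e+06 = 2213 W = 2.21 kW.

P ≈ 2.21 kW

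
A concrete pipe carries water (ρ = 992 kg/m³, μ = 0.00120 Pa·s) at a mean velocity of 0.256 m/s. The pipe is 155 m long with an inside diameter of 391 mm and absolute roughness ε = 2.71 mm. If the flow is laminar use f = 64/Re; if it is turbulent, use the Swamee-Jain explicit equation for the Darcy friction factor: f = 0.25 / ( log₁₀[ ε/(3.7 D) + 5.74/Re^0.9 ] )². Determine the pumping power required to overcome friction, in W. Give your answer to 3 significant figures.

Reynolds number Re = ρVD/μ = 992 · 0.256 · 0.391 / 0.0012 = 8.275e+04.
Re > 4000 → turbulent. Relative roughness ε/D = 0.00271/0.391 = 0.00693. Swamee-Jain: f = 0.25/(log₁₀[0.00693/3.7 + 5.74/8.275e+04^0.9])² = 0.25/(log₁₀[0.00187 + 0.000215])² = 0.25/(-2.68)² = 0.0348.
Darcy-Weisbach: ΔP = f(L/D)(ρV²/2) = 0.0348·(155/0.391)·(992·0.256²/2) = 0.0348·396.4·32.51 = 448.5 Pa.
Q = V·A = 0.256·0.1201 = 0.03074 m³/s.
Pumping power P = QΔP = 0.03074·448.5 = 13.79 W = 13.8 W.

P ≈ 13.8 W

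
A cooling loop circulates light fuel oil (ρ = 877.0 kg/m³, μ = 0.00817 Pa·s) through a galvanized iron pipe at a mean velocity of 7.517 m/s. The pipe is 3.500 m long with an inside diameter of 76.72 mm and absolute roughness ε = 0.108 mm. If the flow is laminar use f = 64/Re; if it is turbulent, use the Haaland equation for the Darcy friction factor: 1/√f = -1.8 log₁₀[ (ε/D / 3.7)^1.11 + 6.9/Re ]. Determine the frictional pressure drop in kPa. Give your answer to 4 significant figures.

Reynolds number Re = ρVD/μ = 877 · 7.517 · 0.07672 / 0.00817 = 6.191e+04.
Re > 4000 → turbulent. Relative roughness ε/D = 0.000108/0.07672 = 0.00141. Haaland: 1/√f = -1.8 log₁₀[(0.00141/3.7)^1.11 + 6.9/6.191e+04] = -1.8 log₁₀[0.00016 + 0.000111] = 6.419, so f = 0.02427.
Darcy-Weisbach: ΔP = f(L/D)(ρV²/2) = 0.02427·(3.5/0.07672)·(877·7.517²/2) = 0.02427·45.62·2.478e+04 = 2.743e+04 Pa.
ΔP = 2.743e+04 Pa = 27.43 kPa.

ΔP ≈ 27.43 kPa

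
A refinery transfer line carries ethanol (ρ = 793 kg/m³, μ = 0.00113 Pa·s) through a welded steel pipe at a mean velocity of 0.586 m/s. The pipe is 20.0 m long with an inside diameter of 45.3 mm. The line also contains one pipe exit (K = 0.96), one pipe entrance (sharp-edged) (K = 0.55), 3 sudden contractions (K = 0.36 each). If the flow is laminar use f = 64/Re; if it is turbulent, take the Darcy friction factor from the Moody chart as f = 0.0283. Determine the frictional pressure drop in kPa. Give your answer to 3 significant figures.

ΔP ≈ 2.05 kPa

Reynolds number Re = ρVD/μ = 793 · 0.586 · 0.0453 / 0.00113 = 1.863e+04.
Re > 4000 → turbulent; use the Moody-chart value f = 0.0283.
Total minor-loss coefficient ΣK = 1·0.96 + 1·0.55 + 3·0.36 = 2.59.
ΔP = [f·L/D + ΣK]·(ρV²/2) = [0.0283·20/0.0453 + 2.59]·(793·0.586²/2) = [12.49 + 2.59]·136.2 = 2054 Pa.
ΔP = 2054 Pa = 2.05 kPa.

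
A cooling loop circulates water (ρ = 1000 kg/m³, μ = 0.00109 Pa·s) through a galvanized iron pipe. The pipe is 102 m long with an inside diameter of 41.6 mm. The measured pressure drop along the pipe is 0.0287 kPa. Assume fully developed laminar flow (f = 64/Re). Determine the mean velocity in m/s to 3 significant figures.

V ≈ 0.0140 m/s

For laminar flow, f = 64/Re with Re = ρVD/μ, so Darcy-Weisbach reduces to ΔP = 32μLV/D². Solving for V: V = ΔP·D²/(32μL) = 28.7·(0.0416)²/(32·0.00109·102) = 0.01396 m/s.
Check: Re = ρVD/μ = 1000·0.01396·0.0416/0.00109 = 532.8 < 2300, so the laminar assumption holds.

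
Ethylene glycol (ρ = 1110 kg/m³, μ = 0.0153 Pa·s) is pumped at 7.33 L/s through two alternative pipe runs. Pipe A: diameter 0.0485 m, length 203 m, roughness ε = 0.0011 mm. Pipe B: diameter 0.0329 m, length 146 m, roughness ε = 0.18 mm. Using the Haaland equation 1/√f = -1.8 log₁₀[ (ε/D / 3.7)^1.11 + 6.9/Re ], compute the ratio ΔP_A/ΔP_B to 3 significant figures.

Pipe A: V = Q/A = 0.00733/0.001847 = 3.968 m/s; Re = 1.396e+04; ε/D = 2.27e-05; Haaland → f = 0.02826; ΔP_A = f(L/D)(ρV²/2) = 1.034e+06 Pa.
Pipe B: V = Q/A = 0.00733/0.0008501 = 8.622 m/s; Re = 2.058e+04; ε/D = 0.00547; Haaland → f = 0.03485; ΔP_B = f(L/D)(ρV²/2) = 6.382e+06 Pa.
ΔP_A/ΔP_B = 1.034e+06/6.382e+06 = 0.162.

ΔP_A/ΔP_B ≈ 0.162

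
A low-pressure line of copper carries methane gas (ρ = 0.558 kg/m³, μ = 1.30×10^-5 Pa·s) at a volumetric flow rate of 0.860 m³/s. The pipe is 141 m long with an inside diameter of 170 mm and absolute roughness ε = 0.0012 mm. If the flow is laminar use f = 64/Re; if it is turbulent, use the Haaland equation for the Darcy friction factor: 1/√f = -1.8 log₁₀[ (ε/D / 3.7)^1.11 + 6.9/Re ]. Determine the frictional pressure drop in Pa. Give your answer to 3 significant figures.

Cross-sectional area A = πD²/4 = π(0.17)²/4 = 0.0227 m²; mean velocity V = Q/A = 0.86/0.0227 = 37.89 m/s.
Reynolds number Re = ρVD/μ = 0.558 · 37.89 · 0.17 / 1.3e-05 = 2.765e+05.
Re > 4000 → turbulent. Relative roughness ε/D = 1.2e-06/0.17 = 7.06e-06. Haaland: 1/√f = -1.8 log₁₀[(7.06e-06/3.7)^1.11 + 6.9/2.765e+05] = -1.8 log₁₀[4.48e-07 + 2.5e-05] = 8.271, so f = 0.01462.
Darcy-Weisbach: ΔP = f(L/D)(ρV²/2) = 0.01462·(141/0.17)·(0.558·37.89²/2) = 0.01462·829.4·400.5 = 4856 Pa.

ΔP ≈ 4860 Pa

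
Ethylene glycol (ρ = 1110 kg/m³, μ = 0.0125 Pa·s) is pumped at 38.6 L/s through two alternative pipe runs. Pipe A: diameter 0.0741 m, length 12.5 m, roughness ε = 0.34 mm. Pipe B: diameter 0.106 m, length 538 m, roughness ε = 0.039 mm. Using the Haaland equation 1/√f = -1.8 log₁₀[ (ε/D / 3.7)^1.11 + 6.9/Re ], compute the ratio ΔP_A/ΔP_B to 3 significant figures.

ΔP_A/ΔP_B ≈ 0.191

Pipe A: V = Q/A = 0.0386/0.004312 = 8.951 m/s; Re = 5.89e+04; ε/D = 0.00459; Haaland → f = 0.03114; ΔP_A = f(L/D)(ρV²/2) = 2.336e+05 Pa.
Pipe B: V = Q/A = 0.0386/0.008825 = 4.374 m/s; Re = 4.117e+04; ε/D = 0.000368; Haaland → f = 0.02265; ΔP_B = f(L/D)(ρV²/2) = 1.221e+06 Pa.
ΔP_A/ΔP_B = 2.336e+05/1.221e+06 = 0.191.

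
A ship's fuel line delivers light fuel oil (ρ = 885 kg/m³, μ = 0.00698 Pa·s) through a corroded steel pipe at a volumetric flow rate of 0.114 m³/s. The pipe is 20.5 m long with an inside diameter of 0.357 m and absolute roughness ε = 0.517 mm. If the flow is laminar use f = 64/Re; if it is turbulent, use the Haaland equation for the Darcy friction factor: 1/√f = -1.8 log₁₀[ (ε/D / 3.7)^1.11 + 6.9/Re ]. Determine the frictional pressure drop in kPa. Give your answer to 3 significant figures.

ΔP ≈ 0.819 kPa

Cross-sectional area A = πD²/4 = π(0.357)²/4 = 0.1001 m²; mean velocity V = Q/A = 0.114/0.1001 = 1.139 m/s.
Reynolds number Re = ρVD/μ = 885 · 1.139 · 0.357 / 0.00698 = 5.155e+04.
Re > 4000 → turbulent. Relative roughness ε/D = 0.000517/0.357 = 0.00145. Haaland: 1/√f = -1.8 log₁₀[(0.00145/3.7)^1.11 + 6.9/5.155e+04] = -1.8 log₁₀[0.000165 + 0.000134] = 6.344, so f = 0.02485.
Darcy-Weisbach: ΔP = f(L/D)(ρV²/2) = 0.02485·(20.5/0.357)·(885·1.139²/2) = 0.02485·57.42·573.9 = 818.9 Pa.
ΔP = 818.9 Pa = 0.819 kPa.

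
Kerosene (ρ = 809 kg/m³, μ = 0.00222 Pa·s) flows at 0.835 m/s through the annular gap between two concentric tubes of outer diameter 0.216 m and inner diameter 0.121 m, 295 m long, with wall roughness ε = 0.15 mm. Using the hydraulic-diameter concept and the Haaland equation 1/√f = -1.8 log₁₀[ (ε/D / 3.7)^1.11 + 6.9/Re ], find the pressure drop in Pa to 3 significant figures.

Hydraulic diameter D_h = 4A/P = D_o - D_i = 0.216 - 0.121 = 0.095 m.
Re = ρVD_h/μ = 809·0.835·0.095/0.00222 = 2.891e+04.
ε/D_h = 0.00015/0.095 = 0.00158; Haaland gives 1/√f = -1.8 log₁₀[0.000182+0.000239] = 6.077, so f = 0.02708.
ΔP = f(L/D_h)(ρV²/2) = 0.02708·295/0.095·282 = 2.371e+04 Pa.

ΔP ≈ 23700 Pa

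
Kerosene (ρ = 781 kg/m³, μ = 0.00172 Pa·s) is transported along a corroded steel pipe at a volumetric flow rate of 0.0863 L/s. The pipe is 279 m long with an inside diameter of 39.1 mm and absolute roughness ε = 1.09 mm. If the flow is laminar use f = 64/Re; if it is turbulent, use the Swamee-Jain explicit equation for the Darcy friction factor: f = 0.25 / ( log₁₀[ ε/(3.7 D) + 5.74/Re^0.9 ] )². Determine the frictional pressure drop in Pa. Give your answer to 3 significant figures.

ΔP ≈ 722 Pa

Q = 0.0863 L/s = 0.0863/1000 = 8.63e-05 m³/s.
Cross-sectional area A = πD²/4 = π(0.0391)²/4 = 0.001201 m²; mean velocity V = Q/A = 8.63e-05/0.001201 = 0.07187 m/s.
Reynolds number Re = ρVD/μ = 781 · 0.07187 · 0.0391 / 0.00172 = 1276.
Re < 2300 → laminar flow, so f = 64/Re = 64/1276 = 0.05015 (the turbulent correlation is not needed).
Darcy-Weisbach: ΔP = f(L/D)(ρV²/2) = 0.05015·(279/0.0391)·(781·0.07187²/2) = 0.05015·7136·2.017 = 721.9 Pa.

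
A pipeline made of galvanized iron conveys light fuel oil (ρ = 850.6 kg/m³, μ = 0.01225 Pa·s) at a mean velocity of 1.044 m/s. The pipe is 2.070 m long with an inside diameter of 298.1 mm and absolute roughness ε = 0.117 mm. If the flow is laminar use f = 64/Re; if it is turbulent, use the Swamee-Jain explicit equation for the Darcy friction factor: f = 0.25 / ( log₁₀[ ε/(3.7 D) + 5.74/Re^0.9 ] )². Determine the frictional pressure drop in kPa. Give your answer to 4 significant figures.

ΔP ≈ 0.08468 kPa

Reynolds number Re = ρVD/μ = 850.6 · 1.044 · 0.2981 / 0.0123 = 2.161e+04.
Re > 4000 → turbulent. Relative roughness ε/D = 0.000117/0.2981 = 0.000392. Swamee-Jain: f = 0.25/(log₁₀[0.000392/3.7 + 5.74/2.161e+04^0.9])² = 0.25/(log₁₀[0.000106 + 0.000721])² = 0.25/(-3.083)² = 0.02631.
Darcy-Weisbach: ΔP = f(L/D)(ρV²/2) = 0.02631·(2.07/0.2981)·(850.6·1.044²/2) = 0.02631·6.944·463.5 = 84.68 Pa.
ΔP = 84.68 Pa = 0.08468 kPa.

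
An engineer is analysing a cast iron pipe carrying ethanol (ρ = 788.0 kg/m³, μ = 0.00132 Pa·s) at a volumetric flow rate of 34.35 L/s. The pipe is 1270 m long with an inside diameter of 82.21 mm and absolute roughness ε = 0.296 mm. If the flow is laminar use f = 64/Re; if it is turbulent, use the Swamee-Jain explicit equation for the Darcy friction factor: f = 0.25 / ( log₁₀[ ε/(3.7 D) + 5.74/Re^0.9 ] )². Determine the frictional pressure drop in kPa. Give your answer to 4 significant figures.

Q = 34.35 L/s = 34.35/1000 = 0.03435 m³/s.
Cross-sectional area A = πD²/4 = π(0.08221)²/4 = 0.005308 m²; mean velocity V = Q/A = 0.03435/0.005308 = 6.471 m/s.
Reynolds number Re = ρVD/μ = 788 · 6.471 · 0.08221 / 0.00132 = 3.176e+05.
Re > 4000 → turbulent. Relative roughness ε/D = 0.000296/0.08221 = 0.0036. Swamee-Jain: f = 0.25/(log₁₀[0.0036/3.7 + 5.74/3.176e+05^0.9])² = 0.25/(log₁₀[0.000973 + 6.42e-05])² = 0.25/(-2.984)² = 0.02807.
Darcy-Weisbach: ΔP = f(L/D)(ρV²/2) = 0.02807·(1270/0.08221)·(788·6.471²/2) = 0.02807·1.545e+04·1.65e+04 = 7.156e+06 Pa.
ΔP = 7.156e+06 Pa = 7156 kPa.

ΔP ≈ 7156 kPa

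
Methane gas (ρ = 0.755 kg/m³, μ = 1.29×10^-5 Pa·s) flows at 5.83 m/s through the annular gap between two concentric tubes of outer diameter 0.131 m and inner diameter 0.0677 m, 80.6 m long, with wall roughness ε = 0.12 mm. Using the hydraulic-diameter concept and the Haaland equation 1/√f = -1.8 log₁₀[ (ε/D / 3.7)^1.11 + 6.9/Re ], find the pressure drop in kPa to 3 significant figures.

Hydraulic diameter D_h = 4A/P = D_o - D_i = 0.131 - 0.0677 = 0.0633 m.
Re = ρVD_h/μ = 0.755·5.83·0.0633/1.29e-05 = 2.16e+04.
ε/D_h = 0.00012/0.0633 = 0.0019; Haaland gives 1/√f = -1.8 log₁₀[0.000223+0.000319] = 5.879, so f = 0.02894.
ΔP = f(L/D_h)(ρV²/2) = 0.02894·80.6/0.0633·12.83 = 472.8 Pa.
ΔP = 0.473 kPa.

ΔP ≈ 0.473 kPa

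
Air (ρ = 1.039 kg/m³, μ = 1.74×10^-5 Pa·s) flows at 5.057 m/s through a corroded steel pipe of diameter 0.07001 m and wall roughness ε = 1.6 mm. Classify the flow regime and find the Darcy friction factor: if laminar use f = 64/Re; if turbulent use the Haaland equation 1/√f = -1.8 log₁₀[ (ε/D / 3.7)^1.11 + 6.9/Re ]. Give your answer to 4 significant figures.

f ≈ 0.05297

Re = ρVD/μ = 1.039·5.057·0.07001/1.74e-05 = 2.114e+04.
Re > 4000 → turbulent. ε/D = 0.0016/0.07001 = 0.0229; Haaland: 1/√f = -1.8 log₁₀[0.00353 + 0.000326] = 4.345, so f = 0.05297.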